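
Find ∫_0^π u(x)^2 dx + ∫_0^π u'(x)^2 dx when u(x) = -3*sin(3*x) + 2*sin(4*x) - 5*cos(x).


||u||_{H^1(0,π)}^2 = -64/3 + 104*π

u'(x) = 5*sin(x) - 9*cos(3*x) + 8*cos(4*x).
Expand u² and (u')² and integrate term by term on (0, π), using: for integers n ≥ 1, ∫_0^π sin²(nx) dx = ∫_0^π cos²(nx) dx = π/2; for n ≠ n', ∫_0^π sin(nx)sin(n'x) dx = ∫_0^π cos(nx)cos(n'x) dx = 0; and by product-to-sum, ∫_0^π sin(nx)cos(n'x) dx = ½∫_0^π [sin((n+n')x) + sin((n−n')x)] dx, which is 0 when n+n' is even and 2n/(n²−n'²) when n+n' is odd (it need not vanish on (0, π)).
  u² squared terms: (-5)²·∫cos(x)² dx = 25·π/2 = 25*π/2;  (-3)²·∫sin(3x)² dx = 9·π/2 = 9*π/2;  (2)²·∫sin(4x)² dx = 4·π/2 = 2*π.
  u² cross terms: 2·(-5)·(-3)·∫cos(x)·sin(3x) dx = 30·(0) = 0;  2·(-5)·(2)·∫cos(x)·sin(4x) dx = -20·(8/15) = -32/3;  2·(-3)·(2)·∫sin(3x)·sin(4x) dx = -12·(0) = 0.
  So ∫_0^π u² dx = 25*π/2 + 9*π/2 + 2*π + 0 − 32/3 + 0 = -32/3 + 19*π.
  (u')² squared terms: (-9)²·∫cos(3x)² dx = 81·π/2 = 81*π/2;  (5)²·∫sin(x)² dx = 25·π/2 = 25*π/2;  (8)²·∫cos(4x)² dx = 64·π/2 = 32*π.
  (u')² cross terms: 2·(-9)·(5)·∫cos(3x)·sin(x) dx = -90·(0) = 0;  2·(-9)·(8)·∫cos(3x)·cos(4x) dx = -144·(0) = 0;  2·(5)·(8)·∫sin(x)·cos(4x) dx = 80·(-2/15) = -32/3.
  So ∫_0^π (u')² dx = 81*π/2 + 25*π/2 + 32*π + 0 + 0 − 32/3 = -32/3 + 85*π.
||u||_{H^1}^2 = (-32/3 + 19*π) + (-32/3 + 85*π) = -64/3 + 104*π.


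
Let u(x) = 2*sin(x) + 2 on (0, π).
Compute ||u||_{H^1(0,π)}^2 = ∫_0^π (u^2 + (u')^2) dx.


||u||_{H^1(0,π)}^2 = 16 + 8*π

u'(x) = 2*cos(x).
Expand u² and (u')² and integrate term by term on (0, π), using: for integers n ≥ 1, ∫_0^π sin²(nx) dx = ∫_0^π cos²(nx) dx = π/2; for n ≠ n', ∫_0^π sin(nx)sin(n'x) dx = ∫_0^π cos(nx)cos(n'x) dx = 0; and by product-to-sum, ∫_0^π sin(nx)cos(n'x) dx = ½∫_0^π [sin((n+n')x) + sin((n−n')x)] dx, which is 0 when n+n' is even and 2n/(n²−n'²) when n+n' is odd (it need not vanish on (0, π)). For the constant mode: ∫_0^π 1 dx = π, ∫_0^π cos(nx) dx = 0, ∫_0^π sin(nx) dx = (1−(−1)^n)/n.
  u² squared terms: (2)²·∫1 dx = 4·π = 4*π;  (2)²·∫sin(x)² dx = 4·π/2 = 2*π.
  u² cross terms: 2·(2)·(2)·∫1·sin(x) dx = 8·(2) = 16.
  So ∫_0^π u² dx = 4*π + 2*π + 16 = 16 + 6*π.
  (u')² squared terms: (2)²·∫cos(x)² dx = 4·π/2 = 2*π.
  So ∫_0^π (u')² dx = 2*π.
||u||_{H^1}^2 = (16 + 6*π) + (2*π) = 16 + 8*π.


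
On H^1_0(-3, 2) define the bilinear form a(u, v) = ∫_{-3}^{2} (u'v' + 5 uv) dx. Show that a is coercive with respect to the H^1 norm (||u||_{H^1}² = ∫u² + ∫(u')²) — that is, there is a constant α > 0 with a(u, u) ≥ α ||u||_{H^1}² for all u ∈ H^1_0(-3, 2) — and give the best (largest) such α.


α = 1

Coercivity of a(·,·) on H^1_0(-3, 2) means a(u, u) ≥ α ||u||_{H^1}² for every u ∈ H^1_0.
The interval has length L = 5, and Poincaré/coercivity depend only on L. Here a(u, u) = ∫(u')² + (5)·∫u².
Here c = 5 ≥ 1, so a(u,u) = ∫(u')² + c∫u² ≥ ∫(u')² + ∫u² = ||u||_{H^1}², i.e. α = 1 works. No larger α is possible: a(u,u) ≥ α||u||_{H^1}² means (1−α)∫(u')² ≥ (α−c)∫u², and for the modes u_n = sin(nπ(x−x₀)/L) (x₀ the left endpoint) one has ∫u_n²/∫(u_n')² = (L/(nπ))² → 0, so a(u_n,u_n)/||u_n||_{H^1}² → 1. Hence the optimal constant is α = 1.
Therefore α = 1.


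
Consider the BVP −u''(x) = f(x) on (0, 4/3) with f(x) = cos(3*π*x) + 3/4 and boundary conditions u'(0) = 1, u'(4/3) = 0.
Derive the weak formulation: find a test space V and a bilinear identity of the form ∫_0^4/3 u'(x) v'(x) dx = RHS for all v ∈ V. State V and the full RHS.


V = H^1(0, 4/3) (v unrestricted at boundary; u is determined up to an additive constant); weak form: ∫_0^4/3 u'v' dx = ∫_0^4/3 (cos(3*π*x) + 3/4) v dx − v(0) for all v ∈ V.

Multiply both sides by a test function v and integrate from 0 to 4/3:
  ∫_0^4/3 −u''(x) v(x) dx = ∫_0^4/3 f(x) v(x) dx.
Integrate the LHS by parts once:
  ∫_0^4/3 −u'' v dx = −[u'(x) v(x)]_0^4/3 + ∫_0^4/3 u'(x) v'(x) dx.
Thus ∫_0^4/3 u'(x) v'(x) dx = ∫_0^4/3 f(x) v(x) dx + [u'(x) v(x)]_0^4/3.
Choose V so that boundary terms are either known or forced to vanish.
u has inhomogeneous Neumann u'(0) = 1, u'(4/3) = 0. [u' v]_0^4/3 = (0)·v(4/3) − (1)·v(0) = − v(0). Take V = H^1(0, 4/3); boundary term becomes part of RHS.
Weak formulation: find u (satisfying any essential BC) such that ∫_0^4/3 u'(x) v'(x) dx = ∫_0^4/3 f v dx − v(0) for all v ∈ V (Neumann data are natural BCs: they enter the RHS as boundary terms).
Substituting f(x) = cos(3*π*x) + 3/4, the right-hand side is ∫_0^4/3 (cos(3*π*x) + 3/4) v dx − v(0).
Compatibility check (pure Neumann): taking v ≡ 1 ∈ V gives 0 = ∫_0^4/3 f dx + (0) − (1), i.e. ∫_0^4/3 f dx must equal u'(0) − u'(4/3) = 1. Indeed ∫_0^4/3 (cos(3*π*x) + 3/4) dx = 1, so the data are compatible. The solution is then unique only up to an additive constant (fix it e.g. by requiring ∫_0^4/3 u dx = 0).


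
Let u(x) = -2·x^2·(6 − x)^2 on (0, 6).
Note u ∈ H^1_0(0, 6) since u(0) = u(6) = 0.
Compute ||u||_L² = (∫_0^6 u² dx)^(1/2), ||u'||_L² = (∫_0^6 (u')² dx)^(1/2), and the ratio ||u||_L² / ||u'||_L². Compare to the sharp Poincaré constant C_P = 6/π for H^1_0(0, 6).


||u||_L² / ||u'||_L² = sqrt(3) < C_P = 6/π.

u(x) = -2·x^2·(6 − x)^2, so u'(x) = 8*x*(-x^2 + 9*x - 18).
u(x) = -2·x^2·(6 − x)^2 vanishes at x = 0 and x = 6, so u ∈ H^1_0(0, 6). Differentiate via the product rule and integrate the resulting polynomials term by term.
  ∫_0^6 u² dx = ∫_0^6 (4*x^8 - 96*x^7 + 864*x^6 - 3456*x^5 + 5184*x^4) dx. Term by term:
    ∫_0^6 4*x^8 dx = 4478976;  ∫_0^6 -96*x^7 dx = -20155392;  ∫_0^6 864*x^6 dx = 241864704/7;
    ∫_0^6 -3456*x^5 dx = -26873856;  ∫_0^6 5184*x^4 dx = 40310784/5.
  Sum: 4478976 − 20155392 + 241864704/7 − 26873856 + 40310784/5 = 2239488/35.
  ∫_0^6 (u')² dx = ∫_0^6 (64*x^6 - 1152*x^5 + 7488*x^4 - 20736*x^3 + 20736*x^2) dx. Term by term:
    ∫_0^6 64*x^6 dx = 17915904/7;  ∫_0^6 -1152*x^5 dx = -8957952;  ∫_0^6 7488*x^4 dx = 58226688/5;
    ∫_0^6 -20736*x^3 dx = -6718464;  ∫_0^6 20736*x^2 dx = 1492992.
  Sum: 17915904/7 − 8957952 + 58226688/5 − 6718464 + 1492992 = 746496/35.
∫_0^6 u² dx = 2239488/35, so ||u||_L² = 864*sqrt(105)/35.
∫_0^6 (u')² dx = 746496/35, so ||u'||_L² = 864*sqrt(35)/35.
Ratio ||u||_L² / ||u'||_L² = sqrt(3).
Sharp Poincaré constant on H^1_0(0, 6) is C_P = L/π = 6/π, achieved by sin(π/6·x).
A polynomial bump cannot attain the sharp Poincaré constant (only the first sine eigenfunction does), so the ratio is strictly less than C_P, consistent with ||u||_L² ≤ C_P ||u'||_L².


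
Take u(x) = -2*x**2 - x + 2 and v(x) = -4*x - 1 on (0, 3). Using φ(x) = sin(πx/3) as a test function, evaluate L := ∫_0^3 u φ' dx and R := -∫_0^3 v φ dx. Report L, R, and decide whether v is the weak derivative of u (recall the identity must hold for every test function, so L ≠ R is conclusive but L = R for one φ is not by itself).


LHS = 42/π, RHS = 42/π. Yes, v = u' weakly.

u(x) = -2*x**2 - x + 2, classical derivative u'(x) = -4*x - 1.
φ(x) = sin(πx/3), so φ'(x) = π*cos(π*x/3)/3.
Note φ(0) = φ(3) = 0, so the boundary term u·φ vanishes.
LHS = ∫_0^3 u(x) φ'(x) dx = ∫_0^3 (-2*π*x^2*cos(π*x/3)/3 - π*x*cos(π*x/3)/3 + 2*π*cos(π*x/3)/3) dx. Term by term:
  ∫_0^3 2*π*cos(π*x/3)/3 dx = 0;  ∫_0^3 -2*π*x^2*cos(π*x/3)/3 dx = 36/π;  ∫_0^3 -π*x*cos(π*x/3)/3 dx = 6/π.
Sum: 0 + 36/π + 6/π = 42/π.
So LHS = 42/π.
∫_0^3 v(x) φ(x) dx = ∫_0^3 (-4*x*sin(π*x/3) - sin(π*x/3)) dx. Term by term:
  ∫_0^3 -sin(π*x/3) dx = -6/π;  ∫_0^3 -4*x*sin(π*x/3) dx = -36/π.
Sum: -6/π − 36/π = -42/π.
So RHS = -∫_0^3 v(x) φ(x) dx = 42/π.
LHS = RHS, so the identity holds for this test φ.
Moreover u is smooth here and v(x) = u'(x) = -4*x - 1 pointwise, so the identity holds for every test function. Hence v is the weak derivative of u.


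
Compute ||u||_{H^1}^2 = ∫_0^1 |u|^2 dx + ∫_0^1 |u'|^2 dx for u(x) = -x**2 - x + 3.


||u||_{H^1}^2 = 281/30

The H^1 norm (squared) on an interval (0, L) is
  ||u||_{H^1}^2 = ∫_0^L u(x)^2 dx + ∫_0^L u'(x)^2 dx.
Compute u'(x) = -2*x - 1.
Then u(x)^2 = x**4 + 2*x**3 - 5*x**2 - 6*x + 9 and u'(x)^2 = 4*x**2 + 4*x + 1.
Integrate each monomial from 0 to 1 using ∫_0^1 c·x^n dx = c·1^(n+1)/(n+1):
  ∫_0^1 u(x)^2 dx = ∫_0^1 (x^4 + 2*x^3 - 5*x^2 - 6*x + 9) dx. Term by term:
    ∫_0^1 x^4 dx = 1/5;  ∫_0^1 2*x^3 dx = 1/2;  ∫_0^1 -5*x^2 dx = -5/3;
    ∫_0^1 -6*x dx = -3;  ∫_0^1 9 dx = 9.
  Sum: 1/5 + 1/2 − 5/3 − 3 + 9 = 151/30.
  ∫_0^1 u'(x)^2 dx = ∫_0^1 (4*x^2 + 4*x + 1) dx. Term by term:
    ∫_0^1 4*x^2 dx = 4/3;  ∫_0^1 4*x dx = 2;  ∫_0^1 1 dx = 1.
  Sum: 4/3 + 2 + 1 = 13/3.
Adding: ||u||_{H^1}^2 = 151/30 + 13/3 = 281/30.


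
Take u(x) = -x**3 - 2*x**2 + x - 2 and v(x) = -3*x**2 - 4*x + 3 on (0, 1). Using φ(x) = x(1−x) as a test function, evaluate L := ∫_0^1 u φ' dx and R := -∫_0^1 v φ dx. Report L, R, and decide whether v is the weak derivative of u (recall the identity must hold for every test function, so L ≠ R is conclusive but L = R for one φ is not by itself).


LHS = 19/60, RHS = -1/60. No, v is not the weak derivative of u.

u(x) = -x**3 - 2*x**2 + x - 2, classical derivative u'(x) = -3*x**2 - 4*x + 1.
φ(x) = x(1−x), so φ'(x) = 1 - 2*x.
Note φ(0) = φ(1) = 0, so the boundary term u·φ vanishes.
LHS = ∫_0^1 u(x) φ'(x) dx = ∫_0^1 (2*x^4 + 3*x^3 - 4*x^2 + 5*x - 2) dx. Term by term:
  ∫_0^1 2*x^4 dx = 2/5;  ∫_0^1 3*x^3 dx = 3/4;  ∫_0^1 -4*x^2 dx = -4/3;
  ∫_0^1 5*x dx = 5/2;  ∫_0^1 -2 dx = -2.
Sum: 2/5 + 3/4 − 4/3 + 5/2 − 2 = 19/60.
So LHS = 19/60.
∫_0^1 v(x) φ(x) dx = ∫_0^1 (3*x^4 + x^3 - 7*x^2 + 3*x) dx. Term by term:
  ∫_0^1 3*x^4 dx = 3/5;  ∫_0^1 x^3 dx = 1/4;  ∫_0^1 -7*x^2 dx = -7/3;
  ∫_0^1 3*x dx = 3/2.
Sum: 3/5 + 1/4 − 7/3 + 3/2 = 1/60.
So RHS = -∫_0^1 v(x) φ(x) dx = -1/60.
LHS − RHS = 1/3 ≠ 0, so the identity fails.
(For a valid weak derivative the identity must hold for EVERY test function, in particular this one. The failure shows v is NOT the weak derivative of u.)
Correct weak derivative would be u'(x) = -3*x**2 - 4*x + 1.


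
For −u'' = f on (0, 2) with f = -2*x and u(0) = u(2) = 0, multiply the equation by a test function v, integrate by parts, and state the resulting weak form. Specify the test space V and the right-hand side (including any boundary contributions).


V = H^1_0(0, 2) (so v(0) = v(2) = 0); weak form: ∫_0^2 u'v' dx = ∫_0^2 (-2*x) v dx for all v ∈ V.

Multiply both sides by a test function v and integrate from 0 to 2:
  ∫_0^2 −u''(x) v(x) dx = ∫_0^2 f(x) v(x) dx.
Integrate the LHS by parts once:
  ∫_0^2 −u'' v dx = −[u'(x) v(x)]_0^2 + ∫_0^2 u'(x) v'(x) dx.
Thus ∫_0^2 u'(x) v'(x) dx = ∫_0^2 f(x) v(x) dx + [u'(x) v(x)]_0^2.
Choose V so that boundary terms are either known or forced to vanish.
u is Dirichlet: u(0) = u(2) = 0. Let V = H^1_0(0, 2); then v(0) = v(2) = 0, and [u' v]_0^2 = 0.
Weak formulation: find u (satisfying any essential BC) such that ∫_0^2 u'(x) v'(x) dx = ∫_0^2 f v dx for all v ∈ V.
Substituting f(x) = -2*x, the right-hand side is ∫_0^2 (-2*x) v dx.


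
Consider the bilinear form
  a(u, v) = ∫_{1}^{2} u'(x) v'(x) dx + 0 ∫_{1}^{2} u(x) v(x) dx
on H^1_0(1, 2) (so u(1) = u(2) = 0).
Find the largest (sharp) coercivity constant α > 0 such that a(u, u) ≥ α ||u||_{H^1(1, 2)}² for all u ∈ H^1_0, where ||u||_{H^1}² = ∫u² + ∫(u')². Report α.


α = π^2/(1 + π^2)

Coercivity of a(·,·) on H^1_0(1, 2) means a(u, u) ≥ α ||u||_{H^1}² for every u ∈ H^1_0.
The interval has length L = 1, and Poincaré/coercivity depend only on L. Here a(u, u) = ∫(u')² + (0)·∫u².
Here c = 0, so a(u,u) = ∫(u')² alone. The condition a(u,u) ≥ α||u||_{H^1}² reads (1−α)∫(u')² ≥ (α−c)∫u². Any admissible α is ≤ 1 (rapidly oscillating u have ∫u²/∫(u')² → 0), and α = 1 would force 0 ≥ (1−c)∫u², impossible since c < 1; so 1−α > 0. By the sharp Poincaré inequality on H^1_0 of an interval of length L, ∫(u')² ≥ (π/L)²∫u² with equality for the first sine mode sin(π(x−x₀)/L) (x₀ the left endpoint), so the inequality holds for all u iff (1−α)(π/L)² ≥ α − c, i.e. α ≤ ((π/L)² + c)/((π/L)² + 1) = (1 + c(L/π)²)/(1 + (L/π)²). (Direct route, valid since c ≤ 0: Poincaré gives c∫u² ≥ c(L/π)²∫(u')², so a(u,u) ≥ (1 + c(L/π)²)∫(u')², while ||u||_{H^1}² ≤ (1 + (L/π)²)∫(u')²; dividing yields the same α.) With (π/L)² = π^2 and c = 0, the largest admissible constant is α = ((π/L)² + c)/((π/L)² + 1).
Simplifying, α = π^2/(1 + π^2).


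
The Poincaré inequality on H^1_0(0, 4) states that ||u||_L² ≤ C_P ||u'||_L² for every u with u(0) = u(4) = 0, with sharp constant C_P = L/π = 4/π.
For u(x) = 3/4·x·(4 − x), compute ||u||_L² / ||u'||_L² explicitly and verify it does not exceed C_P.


||u||_L² / ||u'||_L² = 2*sqrt(10)/5 < C_P = 4/π.

u(x) = 3/4·x·(4 − x), so u'(x) = 3 - 3*x/2.
u(x) = 3/4·x·(4 − x) vanishes at x = 0 and x = 4, so u ∈ H^1_0(0, 4). Differentiate via the product rule and integrate the resulting polynomials term by term.
  ∫_0^4 u² dx = ∫_0^4 (9*x^4/16 - 9*x^3/2 + 9*x^2) dx. Term by term:
    ∫_0^4 9*x^4/16 dx = 576/5;  ∫_0^4 -9*x^3/2 dx = -288;  ∫_0^4 9*x^2 dx = 192.
  Sum: 576/5 − 288 + 192 = 96/5.
  ∫_0^4 (u')² dx = ∫_0^4 (9*x^2/4 - 9*x + 9) dx. Term by term:
    ∫_0^4 9*x^2/4 dx = 48;  ∫_0^4 -9*x dx = -72;  ∫_0^4 9 dx = 36.
  Sum: 48 − 72 + 36 = 12.
∫_0^4 u² dx = 96/5, so ||u||_L² = 4*sqrt(30)/5.
∫_0^4 (u')² dx = 12, so ||u'||_L² = 2*sqrt(3).
Ratio ||u||_L² / ||u'||_L² = 2*sqrt(10)/5.
Sharp Poincaré constant on H^1_0(0, 4) is C_P = L/π = 4/π, achieved by sin(π/4·x).
A polynomial bump cannot attain the sharp Poincaré constant (only the first sine eigenfunction does), so the ratio is strictly less than C_P, consistent with ||u||_L² ≤ C_P ||u'||_L².


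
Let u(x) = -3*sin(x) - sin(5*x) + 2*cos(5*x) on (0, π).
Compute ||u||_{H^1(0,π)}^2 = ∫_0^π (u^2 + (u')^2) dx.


||u||_{H^1(0,π)}^2 = 74*π

u'(x) = -10*sin(5*x) - 3*cos(x) - 5*cos(5*x).
Expand u² and (u')² and integrate term by term on (0, π), using: for integers n ≥ 1, ∫_0^π sin²(nx) dx = ∫_0^π cos²(nx) dx = π/2; for n ≠ n', ∫_0^π sin(nx)sin(n'x) dx = ∫_0^π cos(nx)cos(n'x) dx = 0; and by product-to-sum, ∫_0^π sin(nx)cos(n'x) dx = ½∫_0^π [sin((n+n')x) + sin((n−n')x)] dx, which is 0 when n+n' is even and 2n/(n²−n'²) when n+n' is odd (it need not vanish on (0, π)).
  u² squared terms: (-1)²·∫sin(5x)² dx = 1·π/2 = π/2;  (-3)²·∫sin(x)² dx = 9·π/2 = 9*π/2;  (2)²·∫cos(5x)² dx = 4·π/2 = 2*π.
  u² cross terms: 2·(-1)·(-3)·∫sin(5x)·sin(x) dx = 6·(0) = 0;  2·(-1)·(2)·∫sin(5x)·cos(5x) dx = -4·(0) = 0;  2·(-3)·(2)·∫sin(x)·cos(5x) dx = -12·(0) = 0.
  So ∫_0^π u² dx = π/2 + 9*π/2 + 2*π + 0 + 0 + 0 = 7*π.
  (u')² squared terms: (-10)²·∫sin(5x)² dx = 100·π/2 = 50*π;  (-5)²·∫cos(5x)² dx = 25·π/2 = 25*π/2;  (-3)²·∫cos(x)² dx = 9·π/2 = 9*π/2.
  (u')² cross terms: 2·(-10)·(-5)·∫sin(5x)·cos(5x) dx = 100·(0) = 0;  2·(-10)·(-3)·∫sin(5x)·cos(x) dx = 60·(0) = 0;  2·(-5)·(-3)·∫cos(5x)·cos(x) dx = 30·(0) = 0.
  So ∫_0^π (u')² dx = 50*π + 25*π/2 + 9*π/2 + 0 + 0 + 0 = 67*π.
||u||_{H^1}^2 = (7*π) + (67*π) = 74*π.


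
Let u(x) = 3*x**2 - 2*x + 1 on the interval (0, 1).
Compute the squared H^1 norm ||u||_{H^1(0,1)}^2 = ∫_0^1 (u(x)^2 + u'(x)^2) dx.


||u||_{H^1}^2 = 77/15

The H^1 norm (squared) on an interval (0, L) is
  ||u||_{H^1}^2 = ∫_0^L u(x)^2 dx + ∫_0^L u'(x)^2 dx.
Compute u'(x) = 6*x - 2.
Then u(x)^2 = 9*x**4 - 12*x**3 + 10*x**2 - 4*x + 1 and u'(x)^2 = 36*x**2 - 24*x + 4.
Integrate each monomial from 0 to 1 using ∫_0^1 c·x^n dx = c·1^(n+1)/(n+1):
  ∫_0^1 u(x)^2 dx = ∫_0^1 (9*x^4 - 12*x^3 + 10*x^2 - 4*x + 1) dx. Term by term:
    ∫_0^1 9*x^4 dx = 9/5;  ∫_0^1 -12*x^3 dx = -3;  ∫_0^1 10*x^2 dx = 10/3;
    ∫_0^1 -4*x dx = -2;  ∫_0^1 1 dx = 1.
  Sum: 9/5 − 3 + 10/3 − 2 + 1 = 17/15.
  ∫_0^1 u'(x)^2 dx = ∫_0^1 (36*x^2 - 24*x + 4) dx. Term by term:
    ∫_0^1 36*x^2 dx = 12;  ∫_0^1 -24*x dx = -12;  ∫_0^1 4 dx = 4.
  Sum: 12 − 12 + 4 = 4.
Adding: ||u||_{H^1}^2 = 17/15 + 4 = 77/15.


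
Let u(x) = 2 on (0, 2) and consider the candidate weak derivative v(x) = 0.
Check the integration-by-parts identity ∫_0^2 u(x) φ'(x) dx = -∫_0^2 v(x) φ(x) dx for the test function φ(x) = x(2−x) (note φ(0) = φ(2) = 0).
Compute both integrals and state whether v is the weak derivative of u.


LHS = 0, RHS = 0. Yes, v = u' weakly.

u(x) = 2, classical derivative u'(x) = 0.
φ(x) = x(2−x), so φ'(x) = 2 - 2*x.
Note φ(0) = φ(2) = 0, so the boundary term u·φ vanishes.
LHS = ∫_0^2 u(x) φ'(x) dx = ∫_0^2 (4 - 4*x) dx. Term by term:
  ∫_0^2 -4*x dx = -8;  ∫_0^2 4 dx = 8.
Sum: -8 + 8 = 0.
So LHS = 0.
∫_0^2 v(x) φ(x) dx = ∫_0^2 (0) dx. Term by term:
  ∫_0^2 0 dx = 0.
So RHS = -∫_0^2 v(x) φ(x) dx = 0.
LHS = RHS, so the identity holds for this test φ.
Moreover u is smooth here and v(x) = u'(x) = 0 pointwise, so the identity holds for every test function. Hence v is the weak derivative of u.


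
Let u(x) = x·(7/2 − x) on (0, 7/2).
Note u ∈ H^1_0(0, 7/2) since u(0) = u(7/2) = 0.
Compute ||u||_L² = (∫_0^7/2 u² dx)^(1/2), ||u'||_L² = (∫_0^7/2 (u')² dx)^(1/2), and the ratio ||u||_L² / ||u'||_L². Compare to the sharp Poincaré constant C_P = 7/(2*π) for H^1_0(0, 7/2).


||u||_L² / ||u'||_L² = 7*sqrt(10)/20 < C_P = 7/(2*π).

u(x) = x·(7/2 − x), so u'(x) = 7/2 - 2*x.
u(x) = x·(7/2 − x) vanishes at x = 0 and x = 7/2, so u ∈ H^1_0(0, 7/2). Differentiate via the product rule and integrate the resulting polynomials term by term.
  ∫_0^7/2 u² dx = ∫_0^7/2 (x^4 - 7*x^3 + 49*x^2/4) dx. Term by term:
    ∫_0^7/2 x^4 dx = 16807/160;  ∫_0^7/2 -7*x^3 dx = -16807/64;  ∫_0^7/2 49*x^2/4 dx = 16807/96.
  Sum: 16807/160 − 16807/64 + 16807/96 = 16807/960.
  ∫_0^7/2 (u')² dx = ∫_0^7/2 (4*x^2 - 14*x + 49/4) dx. Term by term:
    ∫_0^7/2 4*x^2 dx = 343/6;  ∫_0^7/2 -14*x dx = -343/4;  ∫_0^7/2 49/4 dx = 343/8.
  Sum: 343/6 − 343/4 + 343/8 = 343/24.
∫_0^7/2 u² dx = 16807/960, so ||u||_L² = 49*sqrt(105)/120.
∫_0^7/2 (u')² dx = 343/24, so ||u'||_L² = 7*sqrt(42)/12.
Ratio ||u||_L² / ||u'||_L² = 7*sqrt(10)/20.
Sharp Poincaré constant on H^1_0(0, 7/2) is C_P = L/π = 7/(2*π), achieved by sin(2*π/7·x).
A polynomial bump cannot attain the sharp Poincaré constant (only the first sine eigenfunction does), so the ratio is strictly less than C_P, consistent with ||u||_L² ≤ C_P ||u'||_L².


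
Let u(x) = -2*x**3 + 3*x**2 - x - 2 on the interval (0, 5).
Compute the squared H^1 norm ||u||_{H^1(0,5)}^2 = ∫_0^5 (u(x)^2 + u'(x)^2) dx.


||u||_{H^1}^2 = 1450975/42

The H^1 norm (squared) on an interval (0, L) is
  ||u||_{H^1}^2 = ∫_0^L u(x)^2 dx + ∫_0^L u'(x)^2 dx.
Compute u'(x) = -6*x**2 + 6*x - 1.
Then u(x)^2 = 4*x**6 - 12*x**5 + 13*x**4 + 2*x**3 - 11*x**2 + 4*x + 4 and u'(x)^2 = 36*x**4 - 72*x**3 + 48*x**2 - 12*x + 1.
Integrate each monomial from 0 to 5 using ∫_0^5 c·x^n dx = c·5^(n+1)/(n+1):
  ∫_0^5 u(x)^2 dx = ∫_0^5 (4*x^6 - 12*x^5 + 13*x^4 + 2*x^3 - 11*x^2 + 4*x + 4) dx. Term by term:
    ∫_0^5 4*x^6 dx = 312500/7;  ∫_0^5 -12*x^5 dx = -31250;  ∫_0^5 13*x^4 dx = 8125;
    ∫_0^5 2*x^3 dx = 625/2;  ∫_0^5 -11*x^2 dx = -1375/3;  ∫_0^5 4*x dx = 50;
    ∫_0^5 4 dx = 20.
  Sum: 312500/7 − 31250 + 8125 + 625/2 − 1375/3 + 50 + 20 = 900565/42.
  ∫_0^5 u'(x)^2 dx = ∫_0^5 (36*x^4 - 72*x^3 + 48*x^2 - 12*x + 1) dx. Term by term:
    ∫_0^5 36*x^4 dx = 22500;  ∫_0^5 -72*x^3 dx = -11250;  ∫_0^5 48*x^2 dx = 2000;
    ∫_0^5 -12*x dx = -150;  ∫_0^5 1 dx = 5.
  Sum: 22500 − 11250 + 2000 − 150 + 5 = 13105.
Adding: ||u||_{H^1}^2 = 900565/42 + 13105 = 1450975/42.


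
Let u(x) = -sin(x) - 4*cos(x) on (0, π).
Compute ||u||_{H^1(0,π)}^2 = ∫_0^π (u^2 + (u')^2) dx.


||u||_{H^1(0,π)}^2 = 17*π

u'(x) = 4*sin(x) - cos(x).
Expand u² and (u')² and integrate term by term on (0, π), using: for integers n ≥ 1, ∫_0^π sin²(nx) dx = ∫_0^π cos²(nx) dx = π/2; for n ≠ n', ∫_0^π sin(nx)sin(n'x) dx = ∫_0^π cos(nx)cos(n'x) dx = 0; and by product-to-sum, ∫_0^π sin(nx)cos(n'x) dx = ½∫_0^π [sin((n+n')x) + sin((n−n')x)] dx, which is 0 when n+n' is even and 2n/(n²−n'²) when n+n' is odd (it need not vanish on (0, π)).
  u² squared terms: (-1)²·∫sin(x)² dx = 1·π/2 = π/2;  (-4)²·∫cos(x)² dx = 16·π/2 = 8*π.
  u² cross terms: 2·(-1)·(-4)·∫sin(x)·cos(x) dx = 8·(0) = 0.
  So ∫_0^π u² dx = π/2 + 8*π + 0 = 17*π/2.
  (u')² squared terms: (-1)²·∫cos(x)² dx = 1·π/2 = π/2;  (4)²·∫sin(x)² dx = 16·π/2 = 8*π.
  (u')² cross terms: 2·(-1)·(4)·∫cos(x)·sin(x) dx = -8·(0) = 0.
  So ∫_0^π (u')² dx = π/2 + 8*π + 0 = 17*π/2.
||u||_{H^1}^2 = (17*π/2) + (17*π/2) = 17*π.


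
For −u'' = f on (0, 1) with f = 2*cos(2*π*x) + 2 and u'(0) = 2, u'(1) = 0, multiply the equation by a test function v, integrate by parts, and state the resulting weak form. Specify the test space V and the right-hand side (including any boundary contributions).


V = H^1(0, 1) (v unrestricted at boundary; u is determined up to an additive constant); weak form: ∫_0^1 u'v' dx = ∫_0^1 (2*cos(2*π*x) + 2) v dx − 2·v(0) for all v ∈ V.

Multiply both sides by a test function v and integrate from 0 to 1:
  ∫_0^1 −u''(x) v(x) dx = ∫_0^1 f(x) v(x) dx.
Integrate the LHS by parts once:
  ∫_0^1 −u'' v dx = −[u'(x) v(x)]_0^1 + ∫_0^1 u'(x) v'(x) dx.
Thus ∫_0^1 u'(x) v'(x) dx = ∫_0^1 f(x) v(x) dx + [u'(x) v(x)]_0^1.
Choose V so that boundary terms are either known or forced to vanish.
u has inhomogeneous Neumann u'(0) = 2, u'(1) = 0. [u' v]_0^1 = (0)·v(1) − (2)·v(0) = − 2·v(0). Take V = H^1(0, 1); boundary term becomes part of RHS.
Weak formulation: find u (satisfying any essential BC) such that ∫_0^1 u'(x) v'(x) dx = ∫_0^1 f v dx − 2·v(0) for all v ∈ V (Neumann data are natural BCs: they enter the RHS as boundary terms).
Substituting f(x) = 2*cos(2*π*x) + 2, the right-hand side is ∫_0^1 (2*cos(2*π*x) + 2) v dx − 2·v(0).
Compatibility check (pure Neumann): taking v ≡ 1 ∈ V gives 0 = ∫_0^1 f dx + (0) − (2), i.e. ∫_0^1 f dx must equal u'(0) − u'(1) = 2. Indeed ∫_0^1 (2*cos(2*π*x) + 2) dx = 2, so the data are compatible. The solution is then unique only up to an additive constant (fix it e.g. by requiring ∫_0^1 u dx = 0).


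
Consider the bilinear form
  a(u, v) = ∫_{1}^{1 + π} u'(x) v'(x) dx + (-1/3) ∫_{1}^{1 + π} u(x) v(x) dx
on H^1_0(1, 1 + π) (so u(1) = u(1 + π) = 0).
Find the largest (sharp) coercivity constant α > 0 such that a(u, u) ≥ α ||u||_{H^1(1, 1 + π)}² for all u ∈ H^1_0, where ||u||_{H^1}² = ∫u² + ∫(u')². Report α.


α = 1/3

Coercivity of a(·,·) on H^1_0(1, 1 + π) means a(u, u) ≥ α ||u||_{H^1}² for every u ∈ H^1_0.
The interval has length L = π, and Poincaré/coercivity depend only on L. Here a(u, u) = ∫(u')² + (-1/3)·∫u².
Here c = -1/3 < 0 with |c| < (π/L)² = 1, so coercivity still holds. The condition a(u,u) ≥ α||u||_{H^1}² reads (1−α)∫(u')² ≥ (α−c)∫u². Any admissible α is ≤ 1 (rapidly oscillating u have ∫u²/∫(u')² → 0), and α = 1 would force 0 ≥ (1−c)∫u², impossible since c < 1; so 1−α > 0. By the sharp Poincaré inequality on H^1_0 of an interval of length L, ∫(u')² ≥ (π/L)²∫u² with equality for the first sine mode sin(π(x−x₀)/L) (x₀ the left endpoint), so the inequality holds for all u iff (1−α)(π/L)² ≥ α − c, i.e. α ≤ ((π/L)² + c)/((π/L)² + 1) = (1 + c(L/π)²)/(1 + (L/π)²). (Direct route, valid since c ≤ 0: Poincaré gives c∫u² ≥ c(L/π)²∫(u')², so a(u,u) ≥ (1 + c(L/π)²)∫(u')², while ||u||_{H^1}² ≤ (1 + (L/π)²)∫(u')²; dividing yields the same α.) With (π/L)² = 1 and c = -1/3, the largest admissible constant is α = ((π/L)² + c)/((π/L)² + 1).
Simplifying, α = 1/3.


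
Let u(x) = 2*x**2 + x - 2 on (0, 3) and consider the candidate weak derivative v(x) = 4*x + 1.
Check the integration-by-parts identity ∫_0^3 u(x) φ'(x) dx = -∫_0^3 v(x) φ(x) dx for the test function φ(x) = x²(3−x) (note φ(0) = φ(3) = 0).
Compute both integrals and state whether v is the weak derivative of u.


LHS = -1107/20, RHS = -1107/20. Yes, v = u' weakly.

u(x) = 2*x**2 + x - 2, classical derivative u'(x) = 4*x + 1.
φ(x) = x²(3−x), so φ'(x) = 3*x*(2 - x).
Note φ(0) = φ(3) = 0, so the boundary term u·φ vanishes.
LHS = ∫_0^3 u(x) φ'(x) dx = ∫_0^3 (-6*x^4 + 9*x^3 + 12*x^2 - 12*x) dx. Term by term:
  ∫_0^3 -6*x^4 dx = -1458/5;  ∫_0^3 9*x^3 dx = 729/4;  ∫_0^3 12*x^2 dx = 108;
  ∫_0^3 -12*x dx = -54.
Sum: -1458/5 + 729/4 + 108 − 54 = -1107/20.
So LHS = -1107/20.
∫_0^3 v(x) φ(x) dx = ∫_0^3 (-4*x^4 + 11*x^3 + 3*x^2) dx. Term by term:
  ∫_0^3 -4*x^4 dx = -972/5;  ∫_0^3 11*x^3 dx = 891/4;  ∫_0^3 3*x^2 dx = 27.
Sum: -972/5 + 891/4 + 27 = 1107/20.
So RHS = -∫_0^3 v(x) φ(x) dx = -1107/20.
LHS = RHS, so the identity holds for this test φ.
Moreover u is smooth here and v(x) = u'(x) = 4*x + 1 pointwise, so the identity holds for every test function. Hence v is the weak derivative of u.


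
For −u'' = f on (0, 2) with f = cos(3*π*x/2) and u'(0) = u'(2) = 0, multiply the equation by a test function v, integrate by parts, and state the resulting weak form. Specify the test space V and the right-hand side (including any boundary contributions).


V = H^1(0, 2) (no boundary constraint on v; u is determined up to an additive constant); weak form: ∫_0^2 u'v' dx = ∫_0^2 (cos(3*π*x/2)) v dx for all v ∈ V.

Multiply both sides by a test function v and integrate from 0 to 2:
  ∫_0^2 −u''(x) v(x) dx = ∫_0^2 f(x) v(x) dx.
Integrate the LHS by parts once:
  ∫_0^2 −u'' v dx = −[u'(x) v(x)]_0^2 + ∫_0^2 u'(x) v'(x) dx.
Thus ∫_0^2 u'(x) v'(x) dx = ∫_0^2 f(x) v(x) dx + [u'(x) v(x)]_0^2.
Choose V so that boundary terms are either known or forced to vanish.
u has homogeneous Neumann: u'(0) = u'(2) = 0. So [u' v]_0^2 = 0·v(2) − 0·v(0) = 0 for any v; take V = H^1(0, 2).
Weak formulation: find u (satisfying any essential BC) such that ∫_0^2 u'(x) v'(x) dx = ∫_0^2 f v dx for all v ∈ V (homogeneous Neumann, so boundary terms vanish).
Substituting f(x) = cos(3*π*x/2), the right-hand side is ∫_0^2 (cos(3*π*x/2)) v dx.
Compatibility check (pure Neumann): taking v ≡ 1 ∈ V gives 0 = ∫_0^2 f dx + (0) − (0), i.e. ∫_0^2 f dx must equal u'(0) − u'(2) = 0. Indeed ∫_0^2 (cos(3*π*x/2)) dx = 0, so the data are compatible. The solution is then unique only up to an additive constant (fix it e.g. by requiring ∫_0^2 u dx = 0).


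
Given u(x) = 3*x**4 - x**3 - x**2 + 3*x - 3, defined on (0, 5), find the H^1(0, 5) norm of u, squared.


||u||_{H^1}^2 = 85405895/28

The H^1 norm (squared) on an interval (0, L) is
  ||u||_{H^1}^2 = ∫_0^L u(x)^2 dx + ∫_0^L u'(x)^2 dx.
Compute u'(x) = 12*x**3 - 3*x**2 - 2*x + 3.
Then u(x)^2 = 9*x**8 - 6*x**7 - 5*x**6 + 20*x**5 - 23*x**4 + 15*x**2 - 18*x + 9 and u'(x)^2 = 144*x**6 - 72*x**5 - 39*x**4 + 84*x**3 - 14*x**2 - 12*x + 9.
Integrate each monomial from 0 to 5 using ∫_0^5 c·x^n dx = c·5^(n+1)/(n+1):
  ∫_0^5 u(x)^2 dx = ∫_0^5 (9*x^8 - 6*x^7 - 5*x^6 + 20*x^5 - 23*x^4 + 15*x^2 - 18*x + 9) dx. Term by term:
    ∫_0^5 9*x^8 dx = 1953125;  ∫_0^5 -6*x^7 dx = -1171875/4;  ∫_0^5 -5*x^6 dx = -390625/7;
    ∫_0^5 20*x^5 dx = 156250/3;  ∫_0^5 -23*x^4 dx = -14375;  ∫_0^5 15*x^2 dx = 625;
    ∫_0^5 -18*x dx = -225;  ∫_0^5 9 dx = 45.
  Sum: 1953125 − 1171875/4 − 390625/7 + 156250/3 − 14375 + 625 − 225 + 45 = 137970505/84.
  ∫_0^5 u'(x)^2 dx = ∫_0^5 (144*x^6 - 72*x^5 - 39*x^4 + 84*x^3 - 14*x^2 - 12*x + 9) dx. Term by term:
    ∫_0^5 144*x^6 dx = 11250000/7;  ∫_0^5 -72*x^5 dx = -187500;  ∫_0^5 -39*x^4 dx = -24375;
    ∫_0^5 84*x^3 dx = 13125;  ∫_0^5 -14*x^2 dx = -1750/3;  ∫_0^5 -12*x dx = -150;
    ∫_0^5 9 dx = 45.
  Sum: 11250000/7 − 187500 − 24375 + 13125 − 1750/3 − 150 + 45 = 29561795/21.
Adding: ||u||_{H^1}^2 = 137970505/84 + 29561795/21 = 85405895/28.


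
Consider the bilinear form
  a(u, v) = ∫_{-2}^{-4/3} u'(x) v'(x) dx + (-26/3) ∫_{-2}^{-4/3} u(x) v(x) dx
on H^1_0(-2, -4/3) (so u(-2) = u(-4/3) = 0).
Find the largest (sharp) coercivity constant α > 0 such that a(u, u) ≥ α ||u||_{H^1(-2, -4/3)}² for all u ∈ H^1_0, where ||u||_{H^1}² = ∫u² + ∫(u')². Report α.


α = (-104 + 27*π^2)/(3*(4 + 9*π^2))

Coercivity of a(·,·) on H^1_0(-2, -4/3) means a(u, u) ≥ α ||u||_{H^1}² for every u ∈ H^1_0.
The interval has length L = 2/3, and Poincaré/coercivity depend only on L. Here a(u, u) = ∫(u')² + (-26/3)·∫u².
Here c = -26/3 < 0 with |c| < (π/L)² = 9*π^2/4, so coercivity still holds. The condition a(u,u) ≥ α||u||_{H^1}² reads (1−α)∫(u')² ≥ (α−c)∫u². Any admissible α is ≤ 1 (rapidly oscillating u have ∫u²/∫(u')² → 0), and α = 1 would force 0 ≥ (1−c)∫u², impossible since c < 1; so 1−α > 0. By the sharp Poincaré inequality on H^1_0 of an interval of length L, ∫(u')² ≥ (π/L)²∫u² with equality for the first sine mode sin(π(x−x₀)/L) (x₀ the left endpoint), so the inequality holds for all u iff (1−α)(π/L)² ≥ α − c, i.e. α ≤ ((π/L)² + c)/((π/L)² + 1) = (1 + c(L/π)²)/(1 + (L/π)²). (Direct route, valid since c ≤ 0: Poincaré gives c∫u² ≥ c(L/π)²∫(u')², so a(u,u) ≥ (1 + c(L/π)²)∫(u')², while ||u||_{H^1}² ≤ (1 + (L/π)²)∫(u')²; dividing yields the same α.) With (π/L)² = 9*π^2/4 and c = -26/3, the largest admissible constant is α = ((π/L)² + c)/((π/L)² + 1).
Simplifying, α = (-104 + 27*π^2)/(3*(4 + 9*π^2)).


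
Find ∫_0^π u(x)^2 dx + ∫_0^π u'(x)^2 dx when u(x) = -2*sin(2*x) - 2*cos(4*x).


||u||_{H^1(0,π)}^2 = 44*π

u'(x) = 8*sin(4*x) - 4*cos(2*x).
Expand u² and (u')² and integrate term by term on (0, π), using: for integers n ≥ 1, ∫_0^π sin²(nx) dx = ∫_0^π cos²(nx) dx = π/2; for n ≠ n', ∫_0^π sin(nx)sin(n'x) dx = ∫_0^π cos(nx)cos(n'x) dx = 0; and by product-to-sum, ∫_0^π sin(nx)cos(n'x) dx = ½∫_0^π [sin((n+n')x) + sin((n−n')x)] dx, which is 0 when n+n' is even and 2n/(n²−n'²) when n+n' is odd (it need not vanish on (0, π)).
  u² squared terms: (-2)²·∫cos(4x)² dx = 4·π/2 = 2*π;  (-2)²·∫sin(2x)² dx = 4·π/2 = 2*π.
  u² cross terms: 2·(-2)·(-2)·∫cos(4x)·sin(2x) dx = 8·(0) = 0.
  So ∫_0^π u² dx = 2*π + 2*π + 0 = 4*π.
  (u')² squared terms: (-4)²·∫cos(2x)² dx = 16·π/2 = 8*π;  (8)²·∫sin(4x)² dx = 64·π/2 = 32*π.
  (u')² cross terms: 2·(-4)·(8)·∫cos(2x)·sin(4x) dx = -64·(0) = 0.
  So ∫_0^π (u')² dx = 8*π + 32*π + 0 = 40*π.
||u||_{H^1}^2 = (4*π) + (40*π) = 44*π.


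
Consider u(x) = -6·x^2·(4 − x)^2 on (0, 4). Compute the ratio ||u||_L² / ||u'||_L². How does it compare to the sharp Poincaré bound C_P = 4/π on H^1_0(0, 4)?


||u||_L² / ||u'||_L² = 2*sqrt(3)/3 < C_P = 4/π.

u(x) = -6·x^2·(4 − x)^2, so u'(x) = 24*x*(-x^2 + 6*x - 8).
u(x) = -6·x^2·(4 − x)^2 vanishes at x = 0 and x = 4, so u ∈ H^1_0(0, 4). Differentiate via the product rule and integrate the resulting polynomials term by term.
  ∫_0^4 u² dx = ∫_0^4 (36*x^8 - 576*x^7 + 3456*x^6 - 9216*x^5 + 9216*x^4) dx. Term by term:
    ∫_0^4 36*x^8 dx = 1048576;  ∫_0^4 -576*x^7 dx = -4718592;  ∫_0^4 3456*x^6 dx = 56623104/7;
    ∫_0^4 -9216*x^5 dx = -6291456;  ∫_0^4 9216*x^4 dx = 9437184/5.
  Sum: 1048576 − 4718592 + 56623104/7 − 6291456 + 9437184/5 = 524288/35.
  ∫_0^4 (u')² dx = ∫_0^4 (576*x^6 - 6912*x^5 + 29952*x^4 - 55296*x^3 + 36864*x^2) dx. Term by term:
    ∫_0^4 576*x^6 dx = 9437184/7;  ∫_0^4 -6912*x^5 dx = -4718592;  ∫_0^4 29952*x^4 dx = 30670848/5;
    ∫_0^4 -55296*x^3 dx = -3538944;  ∫_0^4 36864*x^2 dx = 786432.
  Sum: 9437184/7 − 4718592 + 30670848/5 − 3538944 + 786432 = 393216/35.
∫_0^4 u² dx = 524288/35, so ||u||_L² = 512*sqrt(70)/35.
∫_0^4 (u')² dx = 393216/35, so ||u'||_L² = 256*sqrt(210)/35.
Ratio ||u||_L² / ||u'||_L² = 2*sqrt(3)/3.
Sharp Poincaré constant on H^1_0(0, 4) is C_P = L/π = 4/π, achieved by sin(π/4·x).
A polynomial bump cannot attain the sharp Poincaré constant (only the first sine eigenfunction does), so the ratio is strictly less than C_P, consistent with ||u||_L² ≤ C_P ||u'||_L².


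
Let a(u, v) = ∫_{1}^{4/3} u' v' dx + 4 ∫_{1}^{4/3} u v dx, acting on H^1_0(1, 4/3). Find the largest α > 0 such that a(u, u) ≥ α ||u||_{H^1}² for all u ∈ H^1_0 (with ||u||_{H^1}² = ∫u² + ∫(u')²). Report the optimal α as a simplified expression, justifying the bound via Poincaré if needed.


α = 1

Coercivity of a(·,·) on H^1_0(1, 4/3) means a(u, u) ≥ α ||u||_{H^1}² for every u ∈ H^1_0.
The interval has length L = 1/3, and Poincaré/coercivity depend only on L. Here a(u, u) = ∫(u')² + (4)·∫u².
Here c = 4 ≥ 1, so a(u,u) = ∫(u')² + c∫u² ≥ ∫(u')² + ∫u² = ||u||_{H^1}², i.e. α = 1 works. No larger α is possible: a(u,u) ≥ α||u||_{H^1}² means (1−α)∫(u')² ≥ (α−c)∫u², and for the modes u_n = sin(nπ(x−x₀)/L) (x₀ the left endpoint) one has ∫u_n²/∫(u_n')² = (L/(nπ))² → 0, so a(u_n,u_n)/||u_n||_{H^1}² → 1. Hence the optimal constant is α = 1.
Therefore α = 1.


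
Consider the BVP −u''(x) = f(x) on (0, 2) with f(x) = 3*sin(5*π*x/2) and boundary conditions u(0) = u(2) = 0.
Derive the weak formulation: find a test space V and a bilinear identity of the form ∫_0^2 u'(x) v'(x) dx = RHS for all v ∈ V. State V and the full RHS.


V = H^1_0(0, 2) (so v(0) = v(2) = 0); weak form: ∫_0^2 u'v' dx = ∫_0^2 (3*sin(5*π*x/2)) v dx for all v ∈ V.

Multiply both sides by a test function v and integrate from 0 to 2:
  ∫_0^2 −u''(x) v(x) dx = ∫_0^2 f(x) v(x) dx.
Integrate the LHS by parts once:
  ∫_0^2 −u'' v dx = −[u'(x) v(x)]_0^2 + ∫_0^2 u'(x) v'(x) dx.
Thus ∫_0^2 u'(x) v'(x) dx = ∫_0^2 f(x) v(x) dx + [u'(x) v(x)]_0^2.
Choose V so that boundary terms are either known or forced to vanish.
u is Dirichlet: u(0) = u(2) = 0. Let V = H^1_0(0, 2); then v(0) = v(2) = 0, and [u' v]_0^2 = 0.
Weak formulation: find u (satisfying any essential BC) such that ∫_0^2 u'(x) v'(x) dx = ∫_0^2 f v dx for all v ∈ V.
Substituting f(x) = 3*sin(5*π*x/2), the right-hand side is ∫_0^2 (3*sin(5*π*x/2)) v dx.


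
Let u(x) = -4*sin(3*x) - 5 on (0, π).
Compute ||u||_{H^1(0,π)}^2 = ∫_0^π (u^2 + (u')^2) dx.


||u||_{H^1(0,π)}^2 = 80/3 + 105*π

u'(x) = -12*cos(3*x).
Expand u² and (u')² and integrate term by term on (0, π), using: for integers n ≥ 1, ∫_0^π sin²(nx) dx = ∫_0^π cos²(nx) dx = π/2; for n ≠ n', ∫_0^π sin(nx)sin(n'x) dx = ∫_0^π cos(nx)cos(n'x) dx = 0; and by product-to-sum, ∫_0^π sin(nx)cos(n'x) dx = ½∫_0^π [sin((n+n')x) + sin((n−n')x)] dx, which is 0 when n+n' is even and 2n/(n²−n'²) when n+n' is odd (it need not vanish on (0, π)). For the constant mode: ∫_0^π 1 dx = π, ∫_0^π cos(nx) dx = 0, ∫_0^π sin(nx) dx = (1−(−1)^n)/n.
  u² squared terms: (-5)²·∫1 dx = 25·π = 25*π;  (-4)²·∫sin(3x)² dx = 16·π/2 = 8*π.
  u² cross terms: 2·(-5)·(-4)·∫1·sin(3x) dx = 40·(2/3) = 80/3.
  So ∫_0^π u² dx = 25*π + 8*π + 80/3 = 80/3 + 33*π.
  (u')² squared terms: (-12)²·∫cos(3x)² dx = 144·π/2 = 72*π.
  So ∫_0^π (u')² dx = 72*π.
||u||_{H^1}^2 = (80/3 + 33*π) + (72*π) = 80/3 + 105*π.


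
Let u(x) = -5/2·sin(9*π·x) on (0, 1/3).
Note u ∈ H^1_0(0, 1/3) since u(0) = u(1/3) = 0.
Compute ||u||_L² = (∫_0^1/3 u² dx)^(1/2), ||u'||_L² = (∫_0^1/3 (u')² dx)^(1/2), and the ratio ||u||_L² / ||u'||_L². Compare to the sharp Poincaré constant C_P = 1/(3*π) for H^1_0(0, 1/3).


||u||_L² / ||u'||_L² = 1/(9*π) < C_P = 1/(3*π).

u(x) = -5/2·sin(9*π·x), so u'(x) = -45*π*cos(9*π*x)/2.
Writing u(x) = A·sin(kπx/L) with A = -5/2 and k = 3, use ∫_0^L sin²(kπx/L) dx = L/2 and ∫_0^L cos²(kπx/L) dx = L/2.
u² = 25/4·sin²(9*π·x) and (u')² = 2025*π^2/4·cos²(9*π·x), and each of sin², cos² integrates to L/2 = 1/6 over (0, 1/3).
∫_0^1/3 u² dx = 25/24, so ||u||_L² = 5*sqrt(6)/12.
∫_0^1/3 (u')² dx = 675*π^2/8, so ||u'||_L² = 15*sqrt(6)*π/4.
Ratio ||u||_L² / ||u'||_L² = 1/(9*π).
Sharp Poincaré constant on H^1_0(0, 1/3) is C_P = L/π = 1/(3*π), achieved by sin(3*π·x).
This is the k = 3 harmonic; the ratio L/(kπ) is strictly less than C_P = L/π, consistent with the sharp inequality ||u||_L² ≤ C_P ||u'||_L².


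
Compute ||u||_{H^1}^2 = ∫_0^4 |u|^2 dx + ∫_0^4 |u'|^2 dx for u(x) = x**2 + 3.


||u||_{H^1}^2 = 6812/15

The H^1 norm (squared) on an interval (0, L) is
  ||u||_{H^1}^2 = ∫_0^L u(x)^2 dx + ∫_0^L u'(x)^2 dx.
Compute u'(x) = 2*x.
Then u(x)^2 = x**4 + 6*x**2 + 9 and u'(x)^2 = 4*x**2.
Integrate each monomial from 0 to 4 using ∫_0^4 c·x^n dx = c·4^(n+1)/(n+1):
  ∫_0^4 u(x)^2 dx = ∫_0^4 (x^4 + 6*x^2 + 9) dx. Term by term:
    ∫_0^4 x^4 dx = 1024/5;  ∫_0^4 6*x^2 dx = 128;  ∫_0^4 9 dx = 36.
  Sum: 1024/5 + 128 + 36 = 1844/5.
  ∫_0^4 u'(x)^2 dx = ∫_0^4 (4*x^2) dx. Term by term:
    ∫_0^4 4*x^2 dx = 256/3.
Adding: ||u||_{H^1}^2 = 1844/5 + 256/3 = 6812/15.


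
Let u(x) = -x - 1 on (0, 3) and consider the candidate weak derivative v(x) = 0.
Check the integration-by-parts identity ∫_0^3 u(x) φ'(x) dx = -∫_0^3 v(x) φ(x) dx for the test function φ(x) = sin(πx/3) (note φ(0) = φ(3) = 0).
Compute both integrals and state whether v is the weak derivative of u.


LHS = 6/π, RHS = 0. No, v is not the weak derivative of u.

u(x) = -x - 1, classical derivative u'(x) = -1.
φ(x) = sin(πx/3), so φ'(x) = π*cos(π*x/3)/3.
Note φ(0) = φ(3) = 0, so the boundary term u·φ vanishes.
LHS = ∫_0^3 u(x) φ'(x) dx = ∫_0^3 (-π*x*cos(π*x/3)/3 - π*cos(π*x/3)/3) dx. Term by term:
  ∫_0^3 -π*cos(π*x/3)/3 dx = 0;  ∫_0^3 -π*x*cos(π*x/3)/3 dx = 6/π.
Sum: 0 + 6/π = 6/π.
So LHS = 6/π.
∫_0^3 v(x) φ(x) dx = ∫_0^3 (0) dx. Term by term:
  ∫_0^3 0 dx = 0.
So RHS = -∫_0^3 v(x) φ(x) dx = 0.
LHS − RHS = 6/π ≠ 0, so the identity fails.
(For a valid weak derivative the identity must hold for EVERY test function, in particular this one. The failure shows v is NOT the weak derivative of u.)
Correct weak derivative would be u'(x) = -1.


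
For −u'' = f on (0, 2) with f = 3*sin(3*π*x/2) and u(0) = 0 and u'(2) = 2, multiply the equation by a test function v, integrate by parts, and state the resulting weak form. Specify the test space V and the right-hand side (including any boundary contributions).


V = {v ∈ H^1(0, 2) : v(0) = 0} (test functions vanish at x = 0 where u is specified); weak form: ∫_0^2 u'v' dx = ∫_0^2 (3*sin(3*π*x/2)) v dx + 2·v(2) for all v ∈ V.

Multiply both sides by a test function v and integrate from 0 to 2:
  ∫_0^2 −u''(x) v(x) dx = ∫_0^2 f(x) v(x) dx.
Integrate the LHS by parts once:
  ∫_0^2 −u'' v dx = −[u'(x) v(x)]_0^2 + ∫_0^2 u'(x) v'(x) dx.
Thus ∫_0^2 u'(x) v'(x) dx = ∫_0^2 f(x) v(x) dx + [u'(x) v(x)]_0^2.
Choose V so that boundary terms are either known or forced to vanish.
Mixed BC: u(0) = 0 (Dirichlet) and u'(2) = 2 (Neumann). Define V = {v ∈ H^1(0, 2) : v(0) = 0}. Then [u' v]_0^2 = u'(2)·v(2) − u'(0)·0 = 2·v(2).
Weak formulation: find u (satisfying any essential BC) such that ∫_0^2 u'(x) v'(x) dx = ∫_0^2 f v dx + 2·v(2) for all v ∈ V (Dirichlet at 0 absorbed into V; Neumann datum at x = 2 contributes the boundary term).
Substituting f(x) = 3*sin(3*π*x/2), the right-hand side is ∫_0^2 (3*sin(3*π*x/2)) v dx + 2·v(2).


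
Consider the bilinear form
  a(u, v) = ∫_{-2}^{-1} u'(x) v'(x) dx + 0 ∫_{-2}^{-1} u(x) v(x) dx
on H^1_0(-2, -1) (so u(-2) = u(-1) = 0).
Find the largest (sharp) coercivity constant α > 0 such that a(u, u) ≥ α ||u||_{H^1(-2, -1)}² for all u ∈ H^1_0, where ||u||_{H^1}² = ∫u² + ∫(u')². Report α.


α = π^2/(1 + π^2)

Coercivity of a(·,·) on H^1_0(-2, -1) means a(u, u) ≥ α ||u||_{H^1}² for every u ∈ H^1_0.
The interval has length L = 1, and Poincaré/coercivity depend only on L. Here a(u, u) = ∫(u')² + (0)·∫u².
Here c = 0, so a(u,u) = ∫(u')² alone. The condition a(u,u) ≥ α||u||_{H^1}² reads (1−α)∫(u')² ≥ (α−c)∫u². Any admissible α is ≤ 1 (rapidly oscillating u have ∫u²/∫(u')² → 0), and α = 1 would force 0 ≥ (1−c)∫u², impossible since c < 1; so 1−α > 0. By the sharp Poincaré inequality on H^1_0 of an interval of length L, ∫(u')² ≥ (π/L)²∫u² with equality for the first sine mode sin(π(x−x₀)/L) (x₀ the left endpoint), so the inequality holds for all u iff (1−α)(π/L)² ≥ α − c, i.e. α ≤ ((π/L)² + c)/((π/L)² + 1) = (1 + c(L/π)²)/(1 + (L/π)²). (Direct route, valid since c ≤ 0: Poincaré gives c∫u² ≥ c(L/π)²∫(u')², so a(u,u) ≥ (1 + c(L/π)²)∫(u')², while ||u||_{H^1}² ≤ (1 + (L/π)²)∫(u')²; dividing yields the same α.) With (π/L)² = π^2 and c = 0, the largest admissible constant is α = ((π/L)² + c)/((π/L)² + 1).
Simplifying, α = π^2/(1 + π^2).
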